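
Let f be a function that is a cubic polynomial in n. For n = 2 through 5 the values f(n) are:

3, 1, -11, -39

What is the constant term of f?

1

Write f(n) = an³ + bn² + cn + d; the 4 given values yield a linear system in the 4 coefficients.
Solving, f(n) = -n³ + 4n² - 3n + 1.
The constant term is f(0) = 1.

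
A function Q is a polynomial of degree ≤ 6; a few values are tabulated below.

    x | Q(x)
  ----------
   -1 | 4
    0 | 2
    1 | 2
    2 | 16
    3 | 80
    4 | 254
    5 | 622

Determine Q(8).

4090

Write Q(x) = ax^6 + bx^5 + cx^4 + dx³ + ex² + px + q; the 7 given values yield a linear system in the 7 coefficients.
Solving, the top 2 coefficients vanish, and Q(x) = x^4 - x + 2.
Then Q(8) = 4090.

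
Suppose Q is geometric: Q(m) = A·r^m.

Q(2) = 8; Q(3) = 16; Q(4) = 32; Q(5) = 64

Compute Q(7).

256

Consecutive ratio: 16/8 = 2, and 32/16 = 2, so r = 2.
Then A·2^2 = 8 gives A = 2, and Q(m) = 2·2^m.
Q(7) = 2·2^7 = 256.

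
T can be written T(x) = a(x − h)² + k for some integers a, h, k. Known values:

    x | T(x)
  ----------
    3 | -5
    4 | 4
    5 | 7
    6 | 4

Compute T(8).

First differences 9, 3, -3; second difference -6 = 2a, so a = -3.
Expanding, the x-coefficient is −2ah = 6h; matching it to the data gives h = 5, and then k = 7.
So T(x) = -3(x − 5)² + 7.
T(8) = -3·3² + 7 = -20.

-20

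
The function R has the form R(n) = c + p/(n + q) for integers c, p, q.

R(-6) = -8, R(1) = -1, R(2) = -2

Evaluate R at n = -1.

7

(R(n) − c)(n + q) = p for each data point; the three points give a linear system in c and q, then p follows.
Solving: c = -5, q = 2, p = 12, so R(n) = -5 + 12/(n + 2).
Then R(-1) = -5 + 12/1 = 7.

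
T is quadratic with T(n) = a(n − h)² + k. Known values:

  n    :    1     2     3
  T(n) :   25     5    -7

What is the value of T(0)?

First differences -20, -12; second difference 8 = 2a, so a = 4.
Expanding, the n-coefficient is −2ah = -8h; matching it to the data gives h = 4, and then k = -11.
So T(n) = 4(n − 4)² − 11.
T(0) = 4·(-4)² − 11 = 53.

53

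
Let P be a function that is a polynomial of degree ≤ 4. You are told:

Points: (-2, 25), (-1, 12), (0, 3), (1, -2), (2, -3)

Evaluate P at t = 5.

First differences: -13, -9, -5, -1. Second differences: 4, 4, 4.
Level-2 differences are constant, so P has degree 2.
Fitting a degree-2 polynomial gives P(t) = 2t² - 7t + 3.
Then P(5) = 18.

18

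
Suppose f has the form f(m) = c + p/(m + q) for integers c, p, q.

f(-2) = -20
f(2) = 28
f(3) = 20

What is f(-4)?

(f(m) − c)(m + q) = p for each data point; the three points give a linear system in c and q, then p follows.
Solving: c = 4, q = 0, p = 48, so f(m) = 4 + 48/(m + 0).
Then f(-4) = 4 + 48/(-4) = -8.

-8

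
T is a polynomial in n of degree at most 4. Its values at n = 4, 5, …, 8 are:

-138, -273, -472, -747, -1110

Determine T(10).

-2148

First differences: -135, -199, -275, -363. Second differences: -64, -76, -88. Third differences: -12, -12.
Level-3 differences are constant, so T has degree 3.
Fitting a degree-3 polynomial gives T(n) = -2n³ - 2n² + 5n + 2.
Then T(10) = -2148.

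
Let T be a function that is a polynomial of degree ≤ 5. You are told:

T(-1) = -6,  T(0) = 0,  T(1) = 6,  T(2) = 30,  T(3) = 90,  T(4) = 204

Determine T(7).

First differences: 6, 6, 24, 60, 114. Second differences: 0, 18, 36, 54. Third differences: 18, 18, 18.
Level-3 differences are constant, so T has degree 3.
Fitting a degree-3 polynomial gives T(m) = 3m³ + 3m.
Then T(7) = 1050.

1050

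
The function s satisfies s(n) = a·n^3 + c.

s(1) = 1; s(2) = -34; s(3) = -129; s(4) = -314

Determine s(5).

-619

From s(1) = 1 and s(2) = -34: 1a + c = 1 and 8a + c = -34.
Subtracting: 7a = -35, so a = -5; then c = 1 − (-5)·1 = 6.
So s(n) = -5n³ + 6, and s(5) = -619.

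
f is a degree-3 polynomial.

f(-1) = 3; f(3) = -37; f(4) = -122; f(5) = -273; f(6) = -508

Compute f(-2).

Write f(m) = am³ + bm² + cm + d; the 5 given values yield a linear system in the 4 coefficients.
Solving, f(m) = -3m³ + 3m² + 5m + 2.
Then f(-2) = 28.

28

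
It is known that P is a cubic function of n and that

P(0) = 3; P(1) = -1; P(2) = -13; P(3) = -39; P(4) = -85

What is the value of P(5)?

Write P(n) = an³ + bn² + cn + d; the 5 given values yield a linear system in the 4 coefficients.
Solving, P(n) = -n³ - n² - 2n + 3.
Then P(5) = -157.

-157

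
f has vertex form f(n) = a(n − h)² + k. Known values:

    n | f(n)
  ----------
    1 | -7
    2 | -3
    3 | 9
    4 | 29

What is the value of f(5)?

First differences 4, 12, 20; second difference 8 = 2a, so a = 4.
Expanding, the n-coefficient is −2ah = -8h; matching it to the data gives h = 1, and then k = -7.
So f(n) = 4(n − 1)² − 7.
f(5) = 4·4² − 7 = 57.

57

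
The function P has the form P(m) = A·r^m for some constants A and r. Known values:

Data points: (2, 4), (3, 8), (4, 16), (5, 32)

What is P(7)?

128

Consecutive ratio: 8/4 = 2, and 16/8 = 2, so r = 2.
Then A·2^2 = 4 gives A = 1, and P(m) = 1·2^m.
P(7) = 1·2^7 = 128.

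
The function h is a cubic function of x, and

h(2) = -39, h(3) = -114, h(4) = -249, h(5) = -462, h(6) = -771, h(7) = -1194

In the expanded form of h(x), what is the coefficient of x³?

First differences: -75, -135, -213, -309, -423. Second differences: -60, -78, -96, -114. Third differences: -18, -18, -18.
Level-3 differences are constant, so h has degree 3.
Fitting a degree-3 polynomial gives h(x) = -3x³ - 3x² - 3x + 3.
The coefficient of x³ is -3.

-3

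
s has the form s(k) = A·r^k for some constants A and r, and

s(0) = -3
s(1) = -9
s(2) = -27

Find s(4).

-243

Consecutive ratio: -9/(-3) = 3, and -27/(-9) = 3, so r = 3.
Then A·3^0 = -3 gives A = -3, and s(k) = -3·3^k.
s(4) = -3·3^4 = -243.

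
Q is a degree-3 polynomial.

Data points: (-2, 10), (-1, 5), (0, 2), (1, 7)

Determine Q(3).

65

Write Q(x) = ax³ + bx² + cx + d; the 4 given values yield a linear system in the 4 coefficients.
Solving, Q(x) = x³ + 4x² + 2.
Then Q(3) = 65.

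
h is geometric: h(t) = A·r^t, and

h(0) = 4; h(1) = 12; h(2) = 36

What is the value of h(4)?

Consecutive ratio: 12/4 = 3, and 36/12 = 3, so r = 3.
Then A·3^0 = 4 gives A = 4, and h(t) = 4·3^t.
h(4) = 4·3^4 = 324.

324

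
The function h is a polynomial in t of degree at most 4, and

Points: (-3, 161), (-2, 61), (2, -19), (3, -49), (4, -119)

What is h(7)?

-749

Write h(t) = at^4 + bt³ + ct² + dt + e; the 5 given values yield a linear system in the 5 coefficients.
Solving, the leading coefficient vanishes, and h(t) = -3t³ + 7t² - 8t - 7.
Then h(7) = -749.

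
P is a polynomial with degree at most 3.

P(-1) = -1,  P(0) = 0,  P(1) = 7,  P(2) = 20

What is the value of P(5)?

First differences: 1, 7, 13. Second differences: 6, 6.
Level-2 differences are constant, so P has degree 2.
Fitting a degree-2 polynomial gives P(x) = 3x² + 4x.
Then P(5) = 95.

95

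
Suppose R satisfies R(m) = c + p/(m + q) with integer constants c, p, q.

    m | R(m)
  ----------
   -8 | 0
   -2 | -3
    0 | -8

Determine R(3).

(R(m) − c)(m + q) = p for each data point; the three points give a linear system in c and q, then p follows.
Solving: c = 2, q = -2, p = 20, so R(m) = 2 + 20/(m − 2).
Then R(3) = 2 + 20/1 = 22.

22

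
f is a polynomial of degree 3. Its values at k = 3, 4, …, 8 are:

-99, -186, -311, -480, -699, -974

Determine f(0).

-6

First differences: -87, -125, -169, -219, -275. Second differences: -38, -44, -50, -56. Third differences: -6, -6, -6.
Level-3 differences are constant, so f has degree 3.
Fitting a degree-3 polynomial gives f(k) = -k³ - 7k² - k - 6.
Then f(0) = -6.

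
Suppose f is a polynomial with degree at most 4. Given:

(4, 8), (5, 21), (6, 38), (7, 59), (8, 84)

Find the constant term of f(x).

-4

First differences: 13, 17, 21, 25. Second differences: 4, 4, 4.
Level-2 differences are constant, so f has degree 2.
Fitting a degree-2 polynomial gives f(x) = 2x² - 5x - 4.
The constant term is f(0) = -4.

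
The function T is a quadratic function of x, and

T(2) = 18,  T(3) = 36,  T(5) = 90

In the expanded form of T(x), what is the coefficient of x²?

Write T(x) = ax² + bx + c; the 3 given values yield a linear system in the 3 coefficients.
Solving, T(x) = 3x² + 3x.
The coefficient of x² is 3.

3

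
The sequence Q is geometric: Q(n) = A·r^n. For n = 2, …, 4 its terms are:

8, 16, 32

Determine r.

Consecutive ratio: 16/8 = 2, and 32/16 = 2, so r = 2.
Then A·2^2 = 8 gives A = 2, and Q(n) = 2·2^n.

2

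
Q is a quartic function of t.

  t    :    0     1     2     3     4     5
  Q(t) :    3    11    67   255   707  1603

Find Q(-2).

First differences: 8, 56, 188, 452, 896. Second differences: 48, 132, 264, 444. Third differences: 84, 132, 180. Fourth differences: 48, 48.
Level-4 differences are constant, so Q has degree 4.
Fitting a degree-4 polynomial gives Q(t) = 2t^4 + 2t³ + 4t² + 3.
Then Q(-2) = 35.

35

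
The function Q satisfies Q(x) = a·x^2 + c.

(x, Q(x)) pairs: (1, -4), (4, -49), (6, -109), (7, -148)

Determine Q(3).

-28

From Q(1) = -4 and Q(4) = -49: 1a + c = -4 and 16a + c = -49.
Subtracting: 15a = -45, so a = -3; then c = -4 − (-3)·1 = -1.
So Q(x) = -3x² − 1, and Q(3) = -28.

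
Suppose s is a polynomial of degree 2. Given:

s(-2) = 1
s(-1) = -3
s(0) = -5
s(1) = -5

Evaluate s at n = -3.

Write s(n) = an² + bn + c; the 4 given values yield a linear system in the 3 coefficients.
Solving, s(n) = n² - n - 5.
Then s(-3) = 7.

7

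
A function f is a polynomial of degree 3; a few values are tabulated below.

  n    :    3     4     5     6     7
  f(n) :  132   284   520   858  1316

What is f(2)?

First differences: 152, 236, 338, 458. Second differences: 84, 102, 120. Third differences: 18, 18.
Level-3 differences are constant, so f has degree 3.
Fitting a degree-3 polynomial gives f(n) = 3n³ + 6n² - n.
Then f(2) = 46.

46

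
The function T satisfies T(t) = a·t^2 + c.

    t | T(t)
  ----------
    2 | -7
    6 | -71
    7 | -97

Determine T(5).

From T(2) = -7 and T(6) = -71: 4a + c = -7 and 36a + c = -71.
Subtracting: 32a = -64, so a = -2; then c = -7 − (-2)·4 = 1.
So T(t) = -2t² + 1, and T(5) = -49.

-49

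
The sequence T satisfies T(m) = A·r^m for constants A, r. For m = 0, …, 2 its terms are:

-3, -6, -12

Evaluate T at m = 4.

-48

Consecutive ratio: -6/(-3) = 2, and -12/(-6) = 2, so r = 2.
Then A·2^0 = -3 gives A = -3, and T(m) = -3·2^m.
T(4) = -3·2^4 = -48.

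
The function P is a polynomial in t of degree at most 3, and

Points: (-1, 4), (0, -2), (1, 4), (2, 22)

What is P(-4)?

Write P(t) = at³ + bt² + ct + d; the 4 given values yield a linear system in the 4 coefficients.
Solving, the leading coefficient vanishes, and P(t) = 6t² - 2.
Then P(-4) = 94.

94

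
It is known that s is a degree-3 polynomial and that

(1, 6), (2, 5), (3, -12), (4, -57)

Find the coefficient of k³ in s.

Write s(k) = ak³ + bk² + ck + d; the 4 given values yield a linear system in the 4 coefficients.
Solving, s(k) = -2k³ + 4k² + k + 3.
The coefficient of k³ is -2.

-2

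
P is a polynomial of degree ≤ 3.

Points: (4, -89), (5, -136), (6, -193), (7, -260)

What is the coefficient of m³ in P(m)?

Write P(m) = am³ + bm² + cm + d; the 4 given values yield a linear system in the 4 coefficients.
Solving, the leading coefficient vanishes, and P(m) = -5m² - 2m - 1.
The coefficient of m³ is 0.

0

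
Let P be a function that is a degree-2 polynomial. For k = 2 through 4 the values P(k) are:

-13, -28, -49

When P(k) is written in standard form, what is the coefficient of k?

0

Write P(k) = ak² + bk + c; the 3 given values yield a linear system in the 3 coefficients.
Solving, P(k) = -3k² - 1.
The coefficient of k is 0.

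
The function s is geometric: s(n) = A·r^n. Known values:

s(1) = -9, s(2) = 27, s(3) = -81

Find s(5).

-729

Consecutive ratio: 27/(-9) = -3, and -81/27 = -3, so r = -3.
Then A·(-3)^1 = -9 gives A = 3, and s(n) = 3·(-3)^n.
s(5) = 3·(-3)^5 = -729.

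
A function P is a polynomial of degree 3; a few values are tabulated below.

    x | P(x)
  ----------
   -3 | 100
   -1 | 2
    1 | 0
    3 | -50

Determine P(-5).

Write P(x) = ax³ + bx² + cx + d; the 4 given values yield a linear system in the 4 coefficients.
Solving, P(x) = -3x³ + 3x² + 2x - 2.
Then P(-5) = 438.

438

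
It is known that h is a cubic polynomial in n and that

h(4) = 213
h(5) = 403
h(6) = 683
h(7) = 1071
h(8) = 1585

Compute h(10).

Write h(n) = an³ + bn² + cn + d; the 5 given values yield a linear system in the 4 coefficients.
Solving, h(n) = 3n³ + 7n - 7.
Then h(10) = 3063.

3063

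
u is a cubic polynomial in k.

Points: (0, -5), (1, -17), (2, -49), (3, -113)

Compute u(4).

-221

Write u(k) = ak³ + bk² + ck + d; the 4 given values yield a linear system in the 4 coefficients.
Solving, u(k) = -2k³ - 4k² - 6k - 5.
Then u(4) = -221.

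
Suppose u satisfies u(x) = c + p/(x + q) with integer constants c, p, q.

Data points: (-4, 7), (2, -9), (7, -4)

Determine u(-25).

0

(u(x) − c)(x + q) = p for each data point; the three points give a linear system in c and q, then p follows.
Solving: c = -1, q = 1, p = -24, so u(x) = -1 − 24/(x + 1).
Then u(-25) = -1 − 24/(-24) = 0.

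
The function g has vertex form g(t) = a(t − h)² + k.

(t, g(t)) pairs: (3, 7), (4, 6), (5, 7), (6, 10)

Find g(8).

22

First differences -1, 1, 3; second difference 2 = 2a, so a = 1.
Expanding, the t-coefficient is −2ah = -2h; matching it to the data gives h = 4, and then k = 6.
So g(t) = 1(t − 4)² + 6.
g(8) = 1·4² + 6 = 22.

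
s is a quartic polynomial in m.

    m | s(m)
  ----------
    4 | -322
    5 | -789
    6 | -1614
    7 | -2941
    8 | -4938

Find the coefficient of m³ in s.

-2

Write s(m) = am^4 + bm³ + cm² + dm + e; the 5 given values yield a linear system in the 5 coefficients.
Solving, s(m) = -m^4 - 2m³ + 2m² + 6m + 6.
The coefficient of m³ is -2.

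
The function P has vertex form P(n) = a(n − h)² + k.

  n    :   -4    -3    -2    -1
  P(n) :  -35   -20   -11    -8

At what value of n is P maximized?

First differences 15, 9, 3; second difference -6 = 2a, so a = -3.
Expanding, the n-coefficient is −2ah = 6h; matching it to the data gives h = -1, and then k = -8.
So P(n) = -3(n + 1)² − 8.
Hence h = -1.

-1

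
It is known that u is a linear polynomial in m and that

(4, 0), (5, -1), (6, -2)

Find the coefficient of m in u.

Write u(m) = am + b; the 3 given values yield a linear system in the 2 coefficients.
Solving, u(m) = -m + 4.
The coefficient of m is -1.

-1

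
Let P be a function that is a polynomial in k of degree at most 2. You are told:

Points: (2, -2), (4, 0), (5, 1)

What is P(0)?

Write P(k) = ak² + bk + c; the 3 given values yield a linear system in the 3 coefficients.
Solving, the leading coefficient vanishes, and P(k) = k - 4.
Then P(0) = -4.

-4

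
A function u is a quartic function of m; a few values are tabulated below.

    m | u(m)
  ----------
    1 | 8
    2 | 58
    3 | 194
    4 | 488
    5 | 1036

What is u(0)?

Write u(m) = am^4 + bm³ + cm² + dm + e; the 5 given values yield a linear system in the 5 coefficients.
Solving, u(m) = m^4 + 2m³ + 6m² + 3m - 4.
Then u(0) = -4.

-4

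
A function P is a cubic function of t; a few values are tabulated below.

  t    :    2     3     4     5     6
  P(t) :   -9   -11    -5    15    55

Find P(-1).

-15

First differences: -2, 6, 20, 40. Second differences: 8, 14, 20. Third differences: 6, 6.
Level-3 differences are constant, so P has degree 3.
Fitting a degree-3 polynomial gives P(t) = t³ - 5t² + 4t - 5.
Then P(-1) = -15.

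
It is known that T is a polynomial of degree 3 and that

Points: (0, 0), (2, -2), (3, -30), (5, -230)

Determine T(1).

2

Write T(n) = an³ + bn² + cn + d; the 4 given values yield a linear system in the 4 coefficients.
Solving, T(n) = -3n³ + 6n² - n.
Then T(1) = 2.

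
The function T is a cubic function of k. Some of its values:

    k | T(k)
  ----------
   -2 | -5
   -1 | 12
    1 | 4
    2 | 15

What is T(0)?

9

Write T(k) = ak³ + bk² + ck + d; the 4 given values yield a linear system in the 4 coefficients.
Solving, T(k) = 3k³ - k² - 7k + 9.
Then T(0) = 9.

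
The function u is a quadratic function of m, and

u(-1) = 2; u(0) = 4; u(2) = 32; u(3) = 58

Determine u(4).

Write u(m) = am² + bm + c; the 4 given values yield a linear system in the 3 coefficients.
Solving, u(m) = 4m² + 6m + 4.
Then u(4) = 92.

92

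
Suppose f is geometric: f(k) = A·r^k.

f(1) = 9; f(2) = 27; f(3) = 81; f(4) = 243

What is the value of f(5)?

729

Consecutive ratio: 27/9 = 3, and 81/27 = 3, so r = 3.
Then A·3^1 = 9 gives A = 3, and f(k) = 3·3^k.
f(5) = 3·3^5 = 729.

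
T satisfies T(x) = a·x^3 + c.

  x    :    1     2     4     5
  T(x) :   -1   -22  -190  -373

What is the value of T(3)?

From T(1) = -1 and T(2) = -22: 1a + c = -1 and 8a + c = -22.
Subtracting: 7a = -21, so a = -3; then c = -1 − (-3)·1 = 2.
So T(x) = -3x³ + 2, and T(3) = -79.

-79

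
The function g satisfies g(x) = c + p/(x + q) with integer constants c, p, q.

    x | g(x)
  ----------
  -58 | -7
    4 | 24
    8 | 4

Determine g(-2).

(g(x) − c)(x + q) = p for each data point; the three points give a linear system in c and q, then p follows.
Solving: c = -6, q = -2, p = 60, so g(x) = -6 + 60/(x − 2).
Then g(-2) = -6 + 60/(-4) = -21.

-21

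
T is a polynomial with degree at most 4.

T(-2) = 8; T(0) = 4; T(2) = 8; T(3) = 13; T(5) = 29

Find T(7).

Write T(k) = ak^4 + bk³ + ck² + dk + e; the 5 given values yield a linear system in the 5 coefficients.
Solving, the top 2 coefficients vanish, and T(k) = k² + 4.
Then T(7) = 53.

53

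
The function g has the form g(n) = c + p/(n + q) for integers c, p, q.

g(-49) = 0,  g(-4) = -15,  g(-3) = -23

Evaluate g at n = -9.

-5

(g(n) − c)(n + q) = p for each data point; the three points give a linear system in c and q, then p follows.
Solving: c = 1, q = 1, p = 48, so g(n) = 1 + 48/(n + 1).
Then g(-9) = 1 + 48/(-8) = -5.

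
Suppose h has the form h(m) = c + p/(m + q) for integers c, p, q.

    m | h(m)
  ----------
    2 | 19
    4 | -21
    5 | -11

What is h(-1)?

4

(h(m) − c)(m + q) = p for each data point; the three points give a linear system in c and q, then p follows.
Solving: c = -1, q = -3, p = -20, so h(m) = -1 − 20/(m − 3).
Then h(-1) = -1 − 20/(-4) = 4.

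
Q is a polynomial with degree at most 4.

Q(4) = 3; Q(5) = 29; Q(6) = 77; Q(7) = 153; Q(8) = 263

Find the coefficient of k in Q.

1

Write Q(k) = ak^4 + bk³ + ck² + dk + e; the 5 given values yield a linear system in the 5 coefficients.
Solving, the leading coefficient vanishes, and Q(k) = k³ - 4k² + k - 1.
The coefficient of k is 1.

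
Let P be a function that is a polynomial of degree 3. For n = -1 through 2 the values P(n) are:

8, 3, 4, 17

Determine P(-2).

13

Write P(n) = an³ + bn² + cn + d; the 4 given values yield a linear system in the 4 coefficients.
Solving, P(n) = n³ + 3n² - 3n + 3.
Then P(-2) = 13.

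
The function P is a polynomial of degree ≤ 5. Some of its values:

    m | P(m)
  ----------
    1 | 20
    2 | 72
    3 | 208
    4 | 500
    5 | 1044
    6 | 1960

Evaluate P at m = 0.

4

First differences: 52, 136, 292, 544, 916. Second differences: 84, 156, 252, 372. Third differences: 72, 96, 120. Fourth differences: 24, 24.
Level-4 differences are constant, so P has degree 4.
Fitting a degree-4 polynomial gives P(m) = m^4 + 2m³ + 5m² + 8m + 4.
Then P(0) = 4.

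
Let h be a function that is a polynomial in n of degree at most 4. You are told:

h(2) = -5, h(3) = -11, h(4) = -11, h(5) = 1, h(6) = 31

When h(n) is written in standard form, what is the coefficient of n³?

1

First differences: -6, 0, 12, 30. Second differences: 6, 12, 18. Third differences: 6, 6.
Level-3 differences are constant, so h has degree 3.
Fitting a degree-3 polynomial gives h(n) = n³ - 6n² + 5n + 1.
The coefficient of n³ is 1.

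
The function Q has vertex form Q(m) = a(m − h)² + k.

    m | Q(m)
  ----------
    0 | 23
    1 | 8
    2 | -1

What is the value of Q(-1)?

44

First differences -15, -9; second difference 6 = 2a, so a = 3.
Expanding, the m-coefficient is −2ah = -6h; matching it to the data gives h = 3, and then k = -4.
So Q(m) = 3(m − 3)² − 4.
Q(-1) = 3·(-4)² − 4 = 44.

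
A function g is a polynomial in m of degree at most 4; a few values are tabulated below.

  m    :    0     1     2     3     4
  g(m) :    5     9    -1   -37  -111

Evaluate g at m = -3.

29

Write g(m) = am^4 + bm³ + cm² + dm + e; the 5 given values yield a linear system in the 5 coefficients.
Solving, the leading coefficient vanishes, and g(m) = -2m³ - m² + 7m + 5.
Then g(-3) = 29.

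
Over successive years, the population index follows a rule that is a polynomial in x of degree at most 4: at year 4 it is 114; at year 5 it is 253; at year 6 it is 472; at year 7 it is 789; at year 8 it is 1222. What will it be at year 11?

3397

Write the value at x as s(x).
Write s(x) = ax^4 + bx³ + cx² + dx + e; the 5 given values yield a linear system in the 5 coefficients.
Solving, the leading coefficient vanishes, and s(x) = 3x³ - 5x² + x - 2.
Then s(11) = 3397.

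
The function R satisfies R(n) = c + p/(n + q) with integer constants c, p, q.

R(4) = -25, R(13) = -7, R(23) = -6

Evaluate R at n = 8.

-9

(R(n) − c)(n + q) = p for each data point; the three points give a linear system in c and q, then p follows.
Solving: c = -5, q = -3, p = -20, so R(n) = -5 − 20/(n − 3).
Then R(8) = -5 − 20/5 = -9.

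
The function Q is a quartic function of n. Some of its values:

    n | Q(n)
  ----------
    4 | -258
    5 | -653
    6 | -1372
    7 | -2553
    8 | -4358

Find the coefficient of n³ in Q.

-1

Write Q(n) = an^4 + bn³ + cn² + dn + e; the 5 given values yield a linear system in the 5 coefficients.
Solving, Q(n) = -n^4 - n³ + 4n² - n + 2.
The coefficient of n³ is -1.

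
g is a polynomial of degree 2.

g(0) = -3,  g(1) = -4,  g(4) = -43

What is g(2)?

-11

Write g(m) = am² + bm + c; the 3 given values yield a linear system in the 3 coefficients.
Solving, g(m) = -3m² + 2m - 3.
Then g(2) = -11.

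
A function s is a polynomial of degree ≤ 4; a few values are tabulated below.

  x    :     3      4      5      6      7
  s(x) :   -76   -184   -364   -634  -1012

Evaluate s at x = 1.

First differences: -108, -180, -270, -378. Second differences: -72, -90, -108. Third differences: -18, -18.
Level-3 differences are constant, so s has degree 3.
Fitting a degree-3 polynomial gives s(x) = -3x³ + 3x - 4.
Then s(1) = -4.

-4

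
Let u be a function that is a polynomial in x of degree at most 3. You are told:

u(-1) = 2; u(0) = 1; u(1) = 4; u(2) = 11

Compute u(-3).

First differences: -1, 3, 7. Second differences: 4, 4.
Level-2 differences are constant, so u has degree 2.
Fitting a degree-2 polynomial gives u(x) = 2x² + x + 1.
Then u(-3) = 16.

16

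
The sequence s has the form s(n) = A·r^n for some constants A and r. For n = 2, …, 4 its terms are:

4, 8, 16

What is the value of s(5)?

Consecutive ratio: 8/4 = 2, and 16/8 = 2, so r = 2.
Then A·2^2 = 4 gives A = 1, and s(n) = 1·2^n.
s(5) = 1·2^5 = 32.

32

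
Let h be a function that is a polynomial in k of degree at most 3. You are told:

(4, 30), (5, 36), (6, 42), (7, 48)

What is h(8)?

54

First differences: 6, 6, 6.
Level-1 differences are constant, so h has degree 1.
Fitting a degree-1 polynomial gives h(k) = 6k + 6.
Then h(8) = 54.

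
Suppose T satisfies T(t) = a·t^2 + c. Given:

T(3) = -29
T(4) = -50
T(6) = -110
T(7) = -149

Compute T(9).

-245

From T(3) = -29 and T(4) = -50: 9a + c = -29 and 16a + c = -50.
Subtracting: 7a = -21, so a = -3; then c = -29 − (-3)·9 = -2.
So T(t) = -3t² − 2, and T(9) = -245.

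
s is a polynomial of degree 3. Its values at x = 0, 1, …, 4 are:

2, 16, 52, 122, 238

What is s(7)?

982

First differences: 14, 36, 70, 116. Second differences: 22, 34, 46. Third differences: 12, 12.
Level-3 differences are constant, so s has degree 3.
Fitting a degree-3 polynomial gives s(x) = 2x³ + 5x² + 7x + 2.
Then s(7) = 982.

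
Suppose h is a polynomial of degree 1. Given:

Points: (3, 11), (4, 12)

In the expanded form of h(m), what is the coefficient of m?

Write h(m) = am + b; the 2 given values yield a linear system in the 2 coefficients.
Solving, h(m) = m + 8.
The coefficient of m is 1.

1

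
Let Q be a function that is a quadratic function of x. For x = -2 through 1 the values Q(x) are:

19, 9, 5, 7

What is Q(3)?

29

First differences: -10, -4, 2. Second differences: 6, 6.
Level-2 differences are constant, so Q has degree 2.
Fitting a degree-2 polynomial gives Q(x) = 3x² - x + 5.
Then Q(3) = 29.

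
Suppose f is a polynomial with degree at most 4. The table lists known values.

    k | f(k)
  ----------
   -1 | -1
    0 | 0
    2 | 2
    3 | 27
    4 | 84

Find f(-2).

-18

Write f(k) = ak^4 + bk³ + ck² + dk + e; the 5 given values yield a linear system in the 5 coefficients.
Solving, the leading coefficient vanishes, and f(k) = 2k³ - 2k² - 3k.
Then f(-2) = -18.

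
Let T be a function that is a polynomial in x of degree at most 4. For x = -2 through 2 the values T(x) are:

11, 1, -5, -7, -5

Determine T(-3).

25

First differences: -10, -6, -2, 2. Second differences: 4, 4, 4.
Level-2 differences are constant, so T has degree 2.
Fitting a degree-2 polynomial gives T(x) = 2x² - 4x - 5.
Then T(-3) = 25.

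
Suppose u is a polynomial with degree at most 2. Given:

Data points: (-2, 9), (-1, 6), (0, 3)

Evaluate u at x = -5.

First differences: -3, -3.
Level-1 differences are constant, so u has degree 1.
Fitting a degree-1 polynomial gives u(x) = -3x + 3.
Then u(-5) = 18.

18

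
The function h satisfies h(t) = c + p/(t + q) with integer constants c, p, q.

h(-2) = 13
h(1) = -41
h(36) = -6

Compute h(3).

(h(t) − c)(t + q) = p for each data point; the three points give a linear system in c and q, then p follows.
Solving: c = -5, q = 0, p = -36, so h(t) = -5 − 36/(t + 0).
Then h(3) = -5 − 36/3 = -17.

-17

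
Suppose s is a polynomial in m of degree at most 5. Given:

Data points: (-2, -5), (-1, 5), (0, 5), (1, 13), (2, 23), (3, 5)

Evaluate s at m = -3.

-67

Write s(m) = am^5 + bm^4 + cm³ + dm² + em + p; the 6 given values yield a linear system in the 6 coefficients.
Solving, the leading coefficient vanishes, and s(m) = -m^4 + m³ + 5m² + 3m + 5.
Then s(-3) = -67.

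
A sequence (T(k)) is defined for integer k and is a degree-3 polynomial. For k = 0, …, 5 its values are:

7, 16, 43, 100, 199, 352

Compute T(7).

868

Write T(k) = ak³ + bk² + ck + d; the 6 given values yield a linear system in the 4 coefficients.
Solving, T(k) = 2k³ + 3k² + 4k + 7.
Then T(7) = 868.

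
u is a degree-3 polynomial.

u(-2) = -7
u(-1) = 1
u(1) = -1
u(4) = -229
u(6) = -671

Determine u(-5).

77

Write u(k) = ak³ + bk² + ck + d; the 5 given values yield a linear system in the 4 coefficients.
Solving, u(k) = -2k³ - 7k² + k + 7.
Then u(-5) = 77.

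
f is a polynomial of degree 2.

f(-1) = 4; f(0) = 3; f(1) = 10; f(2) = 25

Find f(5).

First differences: -1, 7, 15. Second differences: 8, 8.
Level-2 differences are constant, so f has degree 2.
Fitting a degree-2 polynomial gives f(m) = 4m² + 3m + 3.
Then f(5) = 118.

118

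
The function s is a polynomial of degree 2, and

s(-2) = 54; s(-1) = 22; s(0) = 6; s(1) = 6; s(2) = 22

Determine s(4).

Write s(m) = am² + bm + c; the 5 given values yield a linear system in the 3 coefficients.
Solving, s(m) = 8m² - 8m + 6.
Then s(4) = 102.

102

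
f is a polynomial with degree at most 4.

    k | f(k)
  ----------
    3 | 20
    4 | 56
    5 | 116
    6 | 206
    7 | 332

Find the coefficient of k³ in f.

First differences: 36, 60, 90, 126. Second differences: 24, 30, 36. Third differences: 6, 6.
Level-3 differences are constant, so f has degree 3.
Fitting a degree-3 polynomial gives f(k) = k³ - k - 4.
The coefficient of k³ is 1.

1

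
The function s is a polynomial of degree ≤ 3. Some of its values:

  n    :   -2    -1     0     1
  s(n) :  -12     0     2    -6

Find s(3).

Write s(n) = an³ + bn² + cn + d; the 4 given values yield a linear system in the 4 coefficients.
Solving, the leading coefficient vanishes, and s(n) = -5n² - 3n + 2.
Then s(3) = -52.

-52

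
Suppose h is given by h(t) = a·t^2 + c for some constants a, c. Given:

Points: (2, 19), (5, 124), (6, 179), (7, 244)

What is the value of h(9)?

From h(2) = 19 and h(5) = 124: 4a + c = 19 and 25a + c = 124.
Subtracting: 21a = 105, so a = 5; then c = 19 − 5·4 = -1.
So h(t) = 5t² − 1, and h(9) = 404.

404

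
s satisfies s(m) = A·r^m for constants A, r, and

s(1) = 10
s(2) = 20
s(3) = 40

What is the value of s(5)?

Consecutive ratio: 20/10 = 2, and 40/20 = 2, so r = 2.
Then A·2^1 = 10 gives A = 5, and s(m) = 5·2^m.
s(5) = 5·2^5 = 160.

160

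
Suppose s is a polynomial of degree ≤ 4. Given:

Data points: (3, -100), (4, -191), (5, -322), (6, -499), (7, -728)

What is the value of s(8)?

-1015

Write s(k) = ak^4 + bk³ + ck² + dk + e; the 5 given values yield a linear system in the 5 coefficients.
Solving, the leading coefficient vanishes, and s(k) = -k³ - 8k² + 2k - 7.
Then s(8) = -1015.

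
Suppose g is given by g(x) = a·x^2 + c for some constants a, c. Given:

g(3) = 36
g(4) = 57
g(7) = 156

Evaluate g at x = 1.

12

From g(3) = 36 and g(4) = 57: 9a + c = 36 and 16a + c = 57.
Subtracting: 7a = 21, so a = 3; then c = 36 − 3·9 = 9.
So g(x) = 3x² + 9, and g(1) = 12.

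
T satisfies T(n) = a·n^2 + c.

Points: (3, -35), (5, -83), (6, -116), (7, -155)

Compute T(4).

From T(3) = -35 and T(5) = -83: 9a + c = -35 and 25a + c = -83.
Subtracting: 16a = -48, so a = -3; then c = -35 − (-3)·9 = -8.
So T(n) = -3n² − 8, and T(4) = -56.

-56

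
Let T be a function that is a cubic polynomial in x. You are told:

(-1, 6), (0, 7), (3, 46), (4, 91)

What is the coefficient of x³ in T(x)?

Write T(x) = ax³ + bx² + cx + d; the 4 given values yield a linear system in the 4 coefficients.
Solving, T(x) = x³ + x² + x + 7.
The coefficient of x³ is 1.

1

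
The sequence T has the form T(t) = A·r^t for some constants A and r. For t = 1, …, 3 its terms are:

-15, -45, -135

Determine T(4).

-405

Consecutive ratio: -45/(-15) = 3, and -135/(-45) = 3, so r = 3.
Then A·3^1 = -15 gives A = -5, and T(t) = -5·3^t.
T(4) = -5·3^4 = -405.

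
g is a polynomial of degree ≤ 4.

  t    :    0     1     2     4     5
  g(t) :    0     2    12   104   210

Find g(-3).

-78

Write g(t) = at^4 + bt³ + ct² + dt + e; the 5 given values yield a linear system in the 5 coefficients.
Solving, the leading coefficient vanishes, and g(t) = 2t³ - 2t² + 2t.
Then g(-3) = -78.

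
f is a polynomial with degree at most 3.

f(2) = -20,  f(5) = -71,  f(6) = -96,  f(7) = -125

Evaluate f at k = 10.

Write f(k) = ak³ + bk² + ck + d; the 4 given values yield a linear system in the 4 coefficients.
Solving, the leading coefficient vanishes, and f(k) = -2k² - 3k - 6.
Then f(10) = -236.

-236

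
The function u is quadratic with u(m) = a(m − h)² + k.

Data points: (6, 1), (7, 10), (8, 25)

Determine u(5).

-2

First differences 9, 15; second difference 6 = 2a, so a = 3.
Expanding, the m-coefficient is −2ah = -6h; matching it to the data gives h = 5, and then k = -2.
So u(m) = 3(m − 5)² − 2.
u(5) = 3·0² − 2 = -2.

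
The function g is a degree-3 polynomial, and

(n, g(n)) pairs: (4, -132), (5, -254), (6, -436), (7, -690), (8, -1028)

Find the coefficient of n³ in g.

First differences: -122, -182, -254, -338. Second differences: -60, -72, -84. Third differences: -12, -12.
Level-3 differences are constant, so g has degree 3.
Fitting a degree-3 polynomial gives g(n) = -2n³ - 4.
The coefficient of n³ is -2.

-2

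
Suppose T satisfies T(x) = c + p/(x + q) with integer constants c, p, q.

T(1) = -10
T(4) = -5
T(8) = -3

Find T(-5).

(T(x) − c)(x + q) = p for each data point; the three points give a linear system in c and q, then p follows.
Solving: c = 0, q = 2, p = -30, so T(x) = -30/(x + 2).
Then T(-5) = 0 − 30/(-3) = 10.

10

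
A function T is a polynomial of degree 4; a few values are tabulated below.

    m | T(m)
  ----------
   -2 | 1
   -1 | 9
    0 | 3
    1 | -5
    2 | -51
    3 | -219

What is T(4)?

-641

First differences: 8, -6, -8, -46, -168. Second differences: -14, -2, -38, -122. Third differences: 12, -36, -84. Fourth differences: -48, -48.
Level-4 differences are constant, so T has degree 4.
Fitting a degree-4 polynomial gives T(m) = -2m^4 - 2m³ + m² - 5m + 3.
Then T(4) = -641.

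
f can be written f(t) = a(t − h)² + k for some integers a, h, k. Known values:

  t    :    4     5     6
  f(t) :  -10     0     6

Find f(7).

First differences 10, 6; second difference -4 = 2a, so a = -2.
Expanding, the t-coefficient is −2ah = 4h; matching it to the data gives h = 7, and then k = 8.
So f(t) = -2(t − 7)² + 8.
f(7) = -2·0² + 8 = 8.

8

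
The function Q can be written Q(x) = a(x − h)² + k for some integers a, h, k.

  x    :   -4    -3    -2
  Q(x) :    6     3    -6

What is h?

First differences -3, -9; second difference -6 = 2a, so a = -3.
Expanding, the x-coefficient is −2ah = 6h; matching it to the data gives h = -4, and then k = 6.
So Q(x) = -3(x + 4)² + 6.
Hence h = -4.

-4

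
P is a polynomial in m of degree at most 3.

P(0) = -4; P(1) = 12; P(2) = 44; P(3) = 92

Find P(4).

156

First differences: 16, 32, 48. Second differences: 16, 16.
Level-2 differences are constant, so P has degree 2.
Fitting a degree-2 polynomial gives P(m) = 8m² + 8m - 4.
Then P(4) = 156.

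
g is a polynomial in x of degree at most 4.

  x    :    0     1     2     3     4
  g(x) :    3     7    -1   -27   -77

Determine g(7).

-431

First differences: 4, -8, -26, -50. Second differences: -12, -18, -24. Third differences: -6, -6.
Level-3 differences are constant, so g has degree 3.
Fitting a degree-3 polynomial gives g(x) = -x³ - 3x² + 8x + 3.
Then g(7) = -431.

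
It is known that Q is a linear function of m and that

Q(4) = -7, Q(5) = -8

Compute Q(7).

-10

Write Q(m) = am + b; the 2 given values yield a linear system in the 2 coefficients.
Solving, Q(m) = -m - 3.
Then Q(7) = -10.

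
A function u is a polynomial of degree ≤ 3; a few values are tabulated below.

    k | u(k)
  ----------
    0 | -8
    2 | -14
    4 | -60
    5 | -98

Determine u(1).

Write u(k) = ak³ + bk² + ck + d; the 4 given values yield a linear system in the 4 coefficients.
Solving, the leading coefficient vanishes, and u(k) = -5k² + 7k - 8.
Then u(1) = -6.

-6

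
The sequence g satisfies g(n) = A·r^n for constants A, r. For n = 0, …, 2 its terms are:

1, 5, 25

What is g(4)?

Consecutive ratio: 5/1 = 5, and 25/5 = 5, so r = 5.
Then A·5^0 = 1 gives A = 1, and g(n) = 1·5^n.
g(4) = 1·5^4 = 625.

625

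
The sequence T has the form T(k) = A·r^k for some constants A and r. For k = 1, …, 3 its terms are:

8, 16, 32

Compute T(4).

64

Consecutive ratio: 16/8 = 2, and 32/16 = 2, so r = 2.
Then A·2^1 = 8 gives A = 4, and T(k) = 4·2^k.
T(4) = 4·2^4 = 64.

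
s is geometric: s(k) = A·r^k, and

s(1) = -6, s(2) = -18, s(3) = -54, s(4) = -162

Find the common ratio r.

3

Consecutive ratio: -18/(-6) = 3, and -54/(-18) = 3, so r = 3.
Then A·3^1 = -6 gives A = -2, and s(k) = -2·3^k.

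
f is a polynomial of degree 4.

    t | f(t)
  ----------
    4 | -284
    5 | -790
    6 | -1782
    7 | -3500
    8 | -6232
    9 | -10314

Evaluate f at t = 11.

Write f(t) = at^4 + bt³ + ct² + dt + e; the 6 given values yield a linear system in the 5 coefficients.
Solving, f(t) = -2t^4 + 4t³ - t² - 3t.
Then f(11) = -24112.

-24112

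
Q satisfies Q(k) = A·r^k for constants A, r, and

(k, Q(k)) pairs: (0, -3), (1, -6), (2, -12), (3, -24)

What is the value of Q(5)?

Consecutive ratio: -6/(-3) = 2, and -12/(-6) = 2, so r = 2.
Then A·2^0 = -3 gives A = -3, and Q(k) = -3·2^k.
Q(5) = -3·2^5 = -96.

-96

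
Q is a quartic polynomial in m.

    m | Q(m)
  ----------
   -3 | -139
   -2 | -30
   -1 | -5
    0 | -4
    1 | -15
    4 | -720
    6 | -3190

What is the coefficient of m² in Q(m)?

Write Q(m) = am^4 + bm³ + cm² + dm + e; the 7 given values yield a linear system in the 5 coefficients.
Solving, Q(m) = -2m^4 - 2m³ - 4m² - 3m - 4.
The coefficient of m² is -4.

-4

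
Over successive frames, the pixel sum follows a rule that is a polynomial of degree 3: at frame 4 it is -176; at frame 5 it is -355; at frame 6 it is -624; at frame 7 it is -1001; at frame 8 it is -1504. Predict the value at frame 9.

Write the value at m as Q(m).
Write Q(m) = am³ + bm² + cm + d; the 5 given values yield a linear system in the 4 coefficients.
Solving, Q(m) = -3m³ + 4m.
Then Q(9) = -2151.

-2151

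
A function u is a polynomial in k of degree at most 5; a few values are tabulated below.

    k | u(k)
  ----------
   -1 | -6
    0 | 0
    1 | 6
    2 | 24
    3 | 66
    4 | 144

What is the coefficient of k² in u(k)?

First differences: 6, 6, 18, 42, 78. Second differences: 0, 12, 24, 36. Third differences: 12, 12, 12.
Level-3 differences are constant, so u has degree 3.
Fitting a degree-3 polynomial gives u(k) = 2k³ + 4k.
The coefficient of k² is 0.

0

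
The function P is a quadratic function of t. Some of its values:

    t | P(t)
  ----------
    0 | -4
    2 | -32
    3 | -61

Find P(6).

Write P(t) = at² + bt + c; the 3 given values yield a linear system in the 3 coefficients.
Solving, P(t) = -5t² - 4t - 4.
Then P(6) = -208.

-208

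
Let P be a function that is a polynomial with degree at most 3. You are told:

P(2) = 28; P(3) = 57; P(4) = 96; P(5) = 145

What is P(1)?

First differences: 29, 39, 49. Second differences: 10, 10.
Level-2 differences are constant, so P has degree 2.
Fitting a degree-2 polynomial gives P(n) = 5n² + 4n.
Then P(1) = 9.

9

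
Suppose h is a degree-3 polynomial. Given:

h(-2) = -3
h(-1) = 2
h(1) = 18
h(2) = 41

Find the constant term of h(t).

Write h(t) = at³ + bt² + ct + d; the 4 given values yield a linear system in the 4 coefficients.
Solving, h(t) = t³ + 3t² + 7t + 7.
The constant term is h(0) = 7.

7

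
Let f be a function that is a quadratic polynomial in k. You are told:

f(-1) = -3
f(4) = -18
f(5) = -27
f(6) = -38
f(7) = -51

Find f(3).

Write f(k) = ak² + bk + c; the 5 given values yield a linear system in the 3 coefficients.
Solving, f(k) = -k² - 2.
Then f(3) = -11.

-11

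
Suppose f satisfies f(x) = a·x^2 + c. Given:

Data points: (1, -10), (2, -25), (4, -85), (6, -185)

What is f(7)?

-250

From f(1) = -10 and f(2) = -25: 1a + c = -10 and 4a + c = -25.
Subtracting: 3a = -15, so a = -5; then c = -10 − (-5)·1 = -5.
So f(x) = -5x² − 5, and f(7) = -250.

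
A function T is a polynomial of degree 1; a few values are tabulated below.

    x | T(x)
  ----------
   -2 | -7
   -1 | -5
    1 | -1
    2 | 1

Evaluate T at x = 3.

3

Write T(x) = ax + b; the 4 given values yield a linear system in the 2 coefficients.
Solving, T(x) = 2x - 3.
Then T(3) = 3.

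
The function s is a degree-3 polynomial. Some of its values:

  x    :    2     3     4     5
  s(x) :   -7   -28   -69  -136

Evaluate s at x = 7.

Write s(x) = ax³ + bx² + cx + d; the 4 given values yield a linear system in the 4 coefficients.
Solving, s(x) = -x³ - x² + 3x - 1.
Then s(7) = -372.

-372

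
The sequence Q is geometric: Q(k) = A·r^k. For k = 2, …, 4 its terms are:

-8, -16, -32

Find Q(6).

-128

Consecutive ratio: -16/(-8) = 2, and -32/(-16) = 2, so r = 2.
Then A·2^2 = -8 gives A = -2, and Q(k) = -2·2^k.
Q(6) = -2·2^6 = -128.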